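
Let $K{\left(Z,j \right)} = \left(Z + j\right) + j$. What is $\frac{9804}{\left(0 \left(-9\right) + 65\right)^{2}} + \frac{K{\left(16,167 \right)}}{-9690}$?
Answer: $\frac{9352201}{4094025} \approx 2.2844$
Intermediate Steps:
$K{\left(Z,j \right)} = Z + 2 j$
$\frac{9804}{\left(0 \left(-9\right) + 65\right)^{2}} + \frac{K{\left(16,167 \right)}}{-9690} = \frac{9804}{\left(0 \left(-9\right) + 65\right)^{2}} + \frac{16 + 2 \cdot 167}{-9690} = \frac{9804}{\left(0 + 65\right)^{2}} + \left(16 + 334\right) \left(- \frac{1}{9690}\right) = \frac{9804}{65^{2}} + 350 \left(- \frac{1}{9690}\right) = \frac{9804}{4225} - \frac{35}{969} = \frac{9352201}{4094025}$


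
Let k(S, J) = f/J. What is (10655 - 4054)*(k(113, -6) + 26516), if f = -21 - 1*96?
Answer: 350321671/2 ≈ 1.7516e+8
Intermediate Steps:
f = -117 (f = -21 - 96 = -117)
k(S, J) = -117/J
(10655 - 4054)*(k(113, -6) + 26516) = (10655 - 4054)*(-117/(-6) + 26516) = 6601*(-117*(-⅙) + 26516) = 6601*(39/2 + 26516) = 6601*(53071/2) = 350321671/2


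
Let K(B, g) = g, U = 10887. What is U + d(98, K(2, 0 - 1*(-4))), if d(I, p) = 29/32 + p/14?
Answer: 2438955/224 ≈ 10888.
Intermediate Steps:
d(I, p) = 29/32 + p/14 (d(I, p) = 29*(1/32) + p*(1/14) = 29/32 + p/14)
U + d(98, K(2, 0 - 1*(-4))) = 10887 + (29/32 + (0 - 1*(-4))/14) = 10887 + (29/32 + (0 + 4)/14) = 10887 + (29/32 + (1/14)*4) = 10887 + (29/32 + 2/7) = 10887 + 267/224 = 2438955/224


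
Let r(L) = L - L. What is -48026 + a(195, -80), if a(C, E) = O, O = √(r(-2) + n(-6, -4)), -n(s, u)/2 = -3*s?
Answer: -48026 + 6*I ≈ -48026.0 + 6.0*I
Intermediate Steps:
n(s, u) = 6*s (n(s, u) = -(-6)*s = 6*s)
r(L) = 0
O = 6*I (O = √(0 + 6*(-6)) = √(0 - 36) = √(-36) = 6*I ≈ 6.0*I)
a(C, E) = 6*I
-48026 + a(195, -80) = -48026 + 6*I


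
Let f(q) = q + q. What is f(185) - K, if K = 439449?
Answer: -439079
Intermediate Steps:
f(q) = 2*q
f(185) - K = 2*185 - 1*439449 = 370 - 439449 = -439079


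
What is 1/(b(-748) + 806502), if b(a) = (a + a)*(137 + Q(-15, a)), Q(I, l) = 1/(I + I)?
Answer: 15/9023998 ≈ 1.6622e-6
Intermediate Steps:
Q(I, l) = 1/(2*I)
b(a) = 4109*a/15 (b(a) = (a + a)*(137 + (½)/(-15)) = (2*a)*(137 + (½)*(-1/15)) = (2*a)*(137 - 1/30) = (2*a)*(4109/30) = 4109*a/15)
1/(b(-748) + 806502) = 1/((4109/15)*(-748) + 806502) = 1/(-3073532/15 + 806502) = 1/(9023998/15) = 15/9023998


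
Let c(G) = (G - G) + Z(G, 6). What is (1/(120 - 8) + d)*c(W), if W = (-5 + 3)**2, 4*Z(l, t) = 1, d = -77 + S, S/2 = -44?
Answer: -18479/448 ≈ -41.248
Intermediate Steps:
S = -88 (S = 2*(-44) = -88)
d = -165 (d = -77 - 88 = -165)
Z(l, t) = 1/4 (Z(l, t) = (1/4)*1 = 1/4)
W = 4 (W = (-2)**2 = 4)
c(G) = 1/4 (c(G) = (G - G) + 1/4 = 0 + 1/4 = 1/4)
(1/(120 - 8) + d)*c(W) = (1/(120 - 8) - 165)*(1/4) = (1/112 - 165)*(1/4) = -18479/112*1/4 = -18479/448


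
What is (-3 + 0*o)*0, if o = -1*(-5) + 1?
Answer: 0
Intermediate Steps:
o = 6 (o = 5 + 1 = 6)
(-3 + 0*o)*0 = (-3 + 0*6)*0 = (-3 + 0)*0 = -3*0 = 0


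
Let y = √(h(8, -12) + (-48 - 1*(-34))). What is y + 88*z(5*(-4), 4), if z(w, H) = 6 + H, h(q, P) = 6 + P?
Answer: 880 + 2*I*√5 ≈ 880.0 + 4.4721*I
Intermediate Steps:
y = 2*I*√5 (y = √((6 - 12) + (-48 - 1*(-34))) = √(-6 + (-48 + 34)) = √(-6 - 14) = √(-20) = 2*I*√5 ≈ 4.4721*I)
y + 88*z(5*(-4), 4) = 2*I*√5 + 88*(6 + 4) = 2*I*√5 + 88*10 = 2*I*√5 + 880 = 880 + 2*I*√5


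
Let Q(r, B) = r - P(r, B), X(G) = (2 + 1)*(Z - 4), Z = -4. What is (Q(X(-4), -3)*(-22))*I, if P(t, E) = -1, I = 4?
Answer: 2024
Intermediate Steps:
X(G) = -24 (X(G) = (2 + 1)*(-4 - 4) = 3*(-8) = -24)
Q(r, B) = 1 + r (Q(r, B) = r - 1*(-1) = r + 1 = 1 + r)
(Q(X(-4), -3)*(-22))*I = ((1 - 24)*(-22))*4 = -23*(-22)*4 = 506*4 = 2024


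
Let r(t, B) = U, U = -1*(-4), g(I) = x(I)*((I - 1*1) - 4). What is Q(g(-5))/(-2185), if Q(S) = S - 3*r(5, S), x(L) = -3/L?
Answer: 18/2185 ≈ 0.0082380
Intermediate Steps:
g(I) = -3*(-5 + I)/I (g(I) = (-3/I)*((I - 1*1) - 4) = (-3/I)*((I - 1) - 4) = (-3/I)*((-1 + I) - 4) = (-3/I)*(-5 + I) = -3*(-5 + I)/I)
U = 4
r(t, B) = 4
Q(S) = -12 + S (Q(S) = S - 3*4 = S - 12 = -12 + S)
Q(g(-5))/(-2185) = (-12 + (-3 + 15/(-5)))/(-2185) = (-12 + (-3 + 15*(-⅕)))*(-1/2185) = (-12 + (-3 - 3))*(-1/2185) = (-12 - 6)*(-1/2185) = -18*(-1/2185) = 18/2185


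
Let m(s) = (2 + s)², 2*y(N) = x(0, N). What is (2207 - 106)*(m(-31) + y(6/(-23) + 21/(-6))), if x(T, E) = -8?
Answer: 1758537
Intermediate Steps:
y(N) = -4 (y(N) = (½)*(-8) = -4)
(2207 - 106)*(m(-31) + y(6/(-23) + 21/(-6))) = (2207 - 106)*((2 - 31)² - 4) = 2101*((-29)² - 4) = 2101*(841 - 4) = 2101*837 = 1758537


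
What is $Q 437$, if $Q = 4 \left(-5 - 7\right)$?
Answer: $-20976$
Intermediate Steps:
$Q = -48$ ($Q = 4 \left(-12\right) = -48$)
$Q 437 = \left(-48\right) 437 = -20976$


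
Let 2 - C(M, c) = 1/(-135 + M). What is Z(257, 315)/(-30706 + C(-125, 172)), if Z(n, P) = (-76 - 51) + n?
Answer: -33800/7983039 ≈ -0.0042340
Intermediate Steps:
C(M, c) = 2 - 1/(-135 + M)
Z(n, P) = -127 + n
Z(257, 315)/(-30706 + C(-125, 172)) = (-127 + 257)/(-30706 + (-271 + 2*(-125))/(-135 - 125)) = 130/(-30706 + (-271 - 250)/(-260)) = 130/(-30706 - 1/260*(-521)) = 130/(-30706 + 521/260) = 130/(-7983039/260) = 130*(-260/7983039) = -33800/7983039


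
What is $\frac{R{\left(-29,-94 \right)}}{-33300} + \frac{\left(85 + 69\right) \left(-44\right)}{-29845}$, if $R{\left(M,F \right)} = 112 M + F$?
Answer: $\frac{10846093}{33127950} \approx 0.3274$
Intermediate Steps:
$R{\left(M,F \right)} = F + 112 M$
$\frac{R{\left(-29,-94 \right)}}{-33300} + \frac{\left(85 + 69\right) \left(-44\right)}{-29845} = \frac{-94 + 112 \left(-29\right)}{-33300} + \frac{\left(85 + 69\right) \left(-44\right)}{-29845} = \left(-94 - 3248\right) \left(- \frac{1}{33300}\right) + 154 \left(-44\right) \left(- \frac{1}{29845}\right) = \left(-3342\right) \left(- \frac{1}{33300}\right) - - \frac{6776}{29845} = \frac{557}{5550} + \frac{6776}{29845} = \frac{10846093}{33127950}$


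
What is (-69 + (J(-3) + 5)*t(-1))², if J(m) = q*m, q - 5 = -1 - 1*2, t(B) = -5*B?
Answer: 5476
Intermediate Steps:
q = 2 (q = 5 + (-1 - 1*2) = 5 + (-1 - 2) = 5 - 3 = 2)
J(m) = 2*m
(-69 + (J(-3) + 5)*t(-1))² = (-69 + (2*(-3) + 5)*(-5*(-1)))² = (-69 + (-6 + 5)*5)² = (-69 - 1*5)² = (-69 - 5)² = (-74)² = 5476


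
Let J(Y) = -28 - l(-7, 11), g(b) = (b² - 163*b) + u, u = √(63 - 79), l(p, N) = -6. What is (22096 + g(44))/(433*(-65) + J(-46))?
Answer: -5620/9389 - 4*I/28167 ≈ -0.59857 - 0.00014201*I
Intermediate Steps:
u = 4*I (u = √(-16) = 4*I ≈ 4.0*I)
g(b) = b² - 163*b + 4*I (g(b) = (b² - 163*b) + 4*I = b² - 163*b + 4*I)
J(Y) = -22 (J(Y) = -28 - 1*(-6) = -28 + 6 = -22)
(22096 + g(44))/(433*(-65) + J(-46)) = (22096 + (44² - 163*44 + 4*I))/(433*(-65) - 22) = (22096 + (1936 - 7172 + 4*I))/(-28145 - 22) = (22096 + (-5236 + 4*I))/(-28167) = (16860 + 4*I)*(-1/28167) = -5620/9389 - 4*I/28167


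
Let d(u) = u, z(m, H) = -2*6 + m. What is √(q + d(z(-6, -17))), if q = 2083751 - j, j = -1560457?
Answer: 9*√44990 ≈ 1909.0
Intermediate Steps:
z(m, H) = -12 + m
q = 3644208 (q = 2083751 - 1*(-1560457) = 2083751 + 1560457 = 3644208)
√(q + d(z(-6, -17))) = √(3644208 + (-12 - 6)) = √(3644208 - 18) = √3644190 = 9*√44990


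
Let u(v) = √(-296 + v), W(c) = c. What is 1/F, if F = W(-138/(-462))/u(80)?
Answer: 462*I*√6/23 ≈ 49.203*I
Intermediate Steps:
F = -23*I*√6/2772 (F = (-138/(-462))/(√(-296 + 80)) = (-138*(-1/462))/(√(-216)) = 23/(77*((6*I*√6))) = 23*(-I*√6/36)/77 = -23*I*√6/2772 ≈ -0.020324*I)
1/F = 1/(-23*I*√6/2772) = 462*I*√6/23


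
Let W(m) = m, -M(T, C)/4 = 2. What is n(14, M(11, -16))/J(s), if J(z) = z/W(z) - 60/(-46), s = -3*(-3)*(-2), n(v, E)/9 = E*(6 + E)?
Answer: 3312/53 ≈ 62.491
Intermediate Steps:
M(T, C) = -8 (M(T, C) = -4*2 = -8)
n(v, E) = 9*E*(6 + E) (n(v, E) = 9*(E*(6 + E)) = 9*E*(6 + E))
s = -18 (s = 9*(-2) = -18)
J(z) = 53/23 (J(z) = z/z - 60/(-46) = 1 - 60*(-1/46) = 1 + 30/23 = 53/23)
n(14, M(11, -16))/J(s) = (9*(-8)*(6 - 8))/(53/23) = (9*(-8)*(-2))*(23/53) = 144*(23/53) = 3312/53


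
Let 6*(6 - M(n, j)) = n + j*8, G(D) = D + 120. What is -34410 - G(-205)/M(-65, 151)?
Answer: -12697460/369 ≈ -34410.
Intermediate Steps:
G(D) = 120 + D
M(n, j) = 6 - 4*j/3 - n/6 (M(n, j) = 6 - (n + j*8)/6 = 6 - (n + 8*j)/6 = 6 + (-4*j/3 - n/6) = 6 - 4*j/3 - n/6)
-34410 - G(-205)/M(-65, 151) = -34410 - (120 - 205)/(6 - 4/3*151 - ⅙*(-65)) = -34410 - (-85)/(6 - 604/3 + 65/6) = -34410 - (-85)/(-369/2) = -34410 - (-85)*(-2)/369 = -34410 - 1*170/369 = -34410 - 170/369 = -12697460/369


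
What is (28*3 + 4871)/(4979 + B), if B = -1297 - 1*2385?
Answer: 4955/1297 ≈ 3.8204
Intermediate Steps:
B = -3682 (B = -1297 - 2385 = -3682)
(28*3 + 4871)/(4979 + B) = (28*3 + 4871)/(4979 - 3682) = (84 + 4871)/1297 = 4955*(1/1297) = 4955/1297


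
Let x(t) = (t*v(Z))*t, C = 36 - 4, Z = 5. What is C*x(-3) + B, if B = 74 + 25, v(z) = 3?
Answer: 963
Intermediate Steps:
C = 32
x(t) = 3*t² (x(t) = (t*3)*t = (3*t)*t = 3*t²)
B = 99
C*x(-3) + B = 32*(3*(-3)²) + 99 = 32*(3*9) + 99 = 32*27 + 99 = 864 + 99 = 963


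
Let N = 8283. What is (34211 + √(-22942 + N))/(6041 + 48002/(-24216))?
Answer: 414226788/73120427 + 12108*I*√14659/73120427 ≈ 5.665 + 0.020049*I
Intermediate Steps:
(34211 + √(-22942 + N))/(6041 + 48002/(-24216)) = (34211 + √(-22942 + 8283))/(6041 + 48002/(-24216)) = (34211 + √(-14659))/(6041 + 48002*(-1/24216)) = (34211 + I*√14659)/(6041 - 24001/12108) = (34211 + I*√14659)/(73120427/12108) = (34211 + I*√14659)*(12108/73120427) = 414226788/73120427 + 12108*I*√14659/73120427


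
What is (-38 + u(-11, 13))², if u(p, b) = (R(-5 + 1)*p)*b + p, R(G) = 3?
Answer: 228484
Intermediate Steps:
u(p, b) = p + 3*b*p (u(p, b) = (3*p)*b + p = 3*b*p + p = p + 3*b*p)
(-38 + u(-11, 13))² = (-38 - 11*(1 + 3*13))² = (-38 - 11*(1 + 39))² = (-38 - 11*40)² = (-38 - 440)² = (-478)² = 228484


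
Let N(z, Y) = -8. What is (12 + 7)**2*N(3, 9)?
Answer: -2888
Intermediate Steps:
(12 + 7)**2*N(3, 9) = (12 + 7)**2*(-8) = 19**2*(-8) = 361*(-8) = -2888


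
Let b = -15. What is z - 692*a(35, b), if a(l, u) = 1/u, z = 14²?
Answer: 3632/15 ≈ 242.13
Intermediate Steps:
z = 196
z - 692*a(35, b) = 196 - 692/(-15) = 196 - 692*(-1/15) = 196 + 692/15 = 3632/15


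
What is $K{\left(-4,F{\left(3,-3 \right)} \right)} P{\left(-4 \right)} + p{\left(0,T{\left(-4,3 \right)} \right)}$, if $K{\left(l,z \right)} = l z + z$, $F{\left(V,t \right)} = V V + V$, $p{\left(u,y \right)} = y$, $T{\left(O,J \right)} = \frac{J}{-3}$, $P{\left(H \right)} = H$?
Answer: $143$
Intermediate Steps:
$T{\left(O,J \right)} = - \frac{J}{3}$ ($T{\left(O,J \right)} = J \left(- \frac{1}{3}\right) = - \frac{J}{3}$)
$F{\left(V,t \right)} = V + V^{2}$ ($F{\left(V,t \right)} = V^{2} + V = V + V^{2}$)
$K{\left(l,z \right)} = z + l z$
$K{\left(-4,F{\left(3,-3 \right)} \right)} P{\left(-4 \right)} + p{\left(0,T{\left(-4,3 \right)} \right)} = 3 \left(1 + 3\right) \left(1 - 4\right) \left(-4\right) - 1 = 3 \cdot 4 \left(-3\right) \left(-4\right) - 1 = 12 \left(-3\right) \left(-4\right) - 1 = \left(-36\right) \left(-4\right) - 1 = 144 - 1 = 143$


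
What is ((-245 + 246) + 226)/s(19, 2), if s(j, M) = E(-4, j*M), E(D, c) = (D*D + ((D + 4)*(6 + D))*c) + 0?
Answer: 227/16 ≈ 14.188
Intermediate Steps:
E(D, c) = D² + c*(4 + D)*(6 + D) (E(D, c) = (D² + ((4 + D)*(6 + D))*c) + 0 = (D² + c*(4 + D)*(6 + D)) + 0 = D² + c*(4 + D)*(6 + D))
s(j, M) = 16 (s(j, M) = (-4)² + 24*(j*M) + (j*M)*(-4)² + 10*(-4)*(j*M) = 16 + 24*(M*j) + (M*j)*16 + 10*(-4)*(M*j) = 16 + 24*M*j + 16*M*j - 40*M*j = 16)
((-245 + 246) + 226)/s(19, 2) = ((-245 + 246) + 226)/16 = (1 + 226)*(1/16) = 227*(1/16) = 227/16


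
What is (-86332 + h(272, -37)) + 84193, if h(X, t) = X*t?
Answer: -12203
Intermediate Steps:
(-86332 + h(272, -37)) + 84193 = (-86332 + 272*(-37)) + 84193 = (-86332 - 10064) + 84193 = -96396 + 84193 = -12203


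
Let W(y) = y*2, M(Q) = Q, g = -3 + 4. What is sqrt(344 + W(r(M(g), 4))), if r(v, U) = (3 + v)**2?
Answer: 2*sqrt(94) ≈ 19.391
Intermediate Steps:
g = 1
W(y) = 2*y
sqrt(344 + W(r(M(g), 4))) = sqrt(344 + 2*(3 + 1)**2) = sqrt(344 + 2*4**2) = sqrt(344 + 2*16) = sqrt(344 + 32) = sqrt(376) = 2*sqrt(94)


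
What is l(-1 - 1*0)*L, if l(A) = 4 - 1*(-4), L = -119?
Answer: -952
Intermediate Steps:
l(A) = 8 (l(A) = 4 + 4 = 8)
l(-1 - 1*0)*L = 8*(-119) = -952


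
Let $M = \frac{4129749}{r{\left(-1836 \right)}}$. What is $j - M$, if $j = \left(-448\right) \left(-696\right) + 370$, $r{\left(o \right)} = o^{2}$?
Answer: $\frac{116923937971}{374544} \approx 3.1218 \cdot 10^{5}$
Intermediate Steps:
$M = \frac{458861}{374544}$ ($M = \frac{4129749}{\left(-1836\right)^{2}} = \frac{4129749}{3370896} = 4129749 \cdot \frac{1}{3370896} = \frac{458861}{374544} \approx 1.2251$)
$j = 312178$ ($j = 311808 + 370 = 312178$)
$j - M = 312178 - \frac{458861}{374544} = \frac{116923937971}{374544}$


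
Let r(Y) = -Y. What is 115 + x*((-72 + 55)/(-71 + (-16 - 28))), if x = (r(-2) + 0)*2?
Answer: 13293/115 ≈ 115.59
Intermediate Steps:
x = 4 (x = (-1*(-2) + 0)*2 = (2 + 0)*2 = 2*2 = 4)
115 + x*((-72 + 55)/(-71 + (-16 - 28))) = 115 + 4*((-72 + 55)/(-71 + (-16 - 28))) = 115 + 4*(-17/(-71 - 44)) = 115 + 4*(-17/(-115)) = 115 + 4*(-17*(-1/115)) = 115 + 4*(17/115) = 115 + 68/115 = 13293/115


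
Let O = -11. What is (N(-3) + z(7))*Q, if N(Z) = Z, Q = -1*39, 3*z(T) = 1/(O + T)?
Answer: 481/4 ≈ 120.25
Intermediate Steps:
z(T) = 1/(3*(-11 + T))
Q = -39
(N(-3) + z(7))*Q = (-3 + 1/(3*(-11 + 7)))*(-39) = (-3 + (⅓)/(-4))*(-39) = (-3 + (⅓)*(-¼))*(-39) = (-3 - 1/12)*(-39) = -37/12*(-39) = 481/4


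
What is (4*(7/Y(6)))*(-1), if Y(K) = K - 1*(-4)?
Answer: -14/5 ≈ -2.8000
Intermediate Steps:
Y(K) = 4 + K (Y(K) = K + 4 = 4 + K)
(4*(7/Y(6)))*(-1) = (4*(7/(4 + 6)))*(-1) = (4*(7/10))*(-1) = (14/5)*(-1) = -14/5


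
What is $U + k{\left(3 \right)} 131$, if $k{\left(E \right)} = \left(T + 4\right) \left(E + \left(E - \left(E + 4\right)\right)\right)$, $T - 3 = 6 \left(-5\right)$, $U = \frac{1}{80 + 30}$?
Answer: $\frac{331431}{110} \approx 3013.0$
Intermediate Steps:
$U = \frac{1}{110} \approx 0.0090909$
$T = -27$ ($T = 3 + 6 \left(-5\right) = 3 - 30 = -27$)
$k{\left(E \right)} = 92 - 23 E$ ($k{\left(E \right)} = \left(-27 + 4\right) \left(E + \left(E - \left(E + 4\right)\right)\right) = - 23 \left(E + \left(E - \left(4 + E\right)\right)\right) = - 23 \left(E - 4\right) = - 23 \left(-4 + E\right) = 92 - 23 E$)
$U + k{\left(3 \right)} 131 = \frac{1}{110} + \left(92 - 69\right) 131 = \frac{1}{110} + 23 \cdot 131 = \frac{1}{110} + 3013 = \frac{331431}{110}$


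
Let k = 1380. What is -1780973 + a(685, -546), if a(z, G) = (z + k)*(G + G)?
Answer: -4035953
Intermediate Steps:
a(z, G) = 2*G*(1380 + z) (a(z, G) = (z + 1380)*(G + G) = (1380 + z)*(2*G) = 2*G*(1380 + z))
-1780973 + a(685, -546) = -1780973 + 2*(-546)*(1380 + 685) = -1780973 + 2*(-546)*2065 = -1780973 - 2254980 = -4035953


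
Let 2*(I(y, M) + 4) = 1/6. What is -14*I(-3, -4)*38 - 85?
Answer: 5996/3 ≈ 1998.7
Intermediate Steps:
I(y, M) = -47/12 (I(y, M) = -4 + (1/2)/6 = -4 + (1/2)*(1/6) = -4 + 1/12 = -47/12)
-14*I(-3, -4)*38 - 85 = -14*(-47/12)*38 - 85 = (329/6)*38 - 85 = 6251/3 - 85 = 5996/3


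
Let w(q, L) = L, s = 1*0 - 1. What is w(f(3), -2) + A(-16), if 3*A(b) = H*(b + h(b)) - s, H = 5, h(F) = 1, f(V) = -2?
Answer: -80/3 ≈ -26.667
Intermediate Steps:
s = -1 (s = 0 - 1 = -1)
A(b) = 2 + 5*b/3 (A(b) = (5*(b + 1) - 1*(-1))/3 = (5*(1 + b) + 1)/3 = ((5 + 5*b) + 1)/3 = (6 + 5*b)/3 = 2 + 5*b/3)
w(f(3), -2) + A(-16) = -2 + (2 + (5/3)*(-16)) = -2 + (2 - 80/3) = -2 - 74/3 = -80/3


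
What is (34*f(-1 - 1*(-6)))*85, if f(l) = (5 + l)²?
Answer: 289000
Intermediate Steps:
(34*f(-1 - 1*(-6)))*85 = (34*(5 + (-1 - 1*(-6)))²)*85 = (34*(5 + (-1 + 6))²)*85 = (34*(5 + 5)²)*85 = (34*10²)*85 = (34*100)*85 = 3400*85 = 289000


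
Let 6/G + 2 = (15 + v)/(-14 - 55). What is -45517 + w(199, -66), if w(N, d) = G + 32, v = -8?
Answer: -6595739/145 ≈ -45488.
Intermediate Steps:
G = -414/145 (G = 6/(-2 + (15 - 8)/(-14 - 55)) = 6/(-2 + 7/(-69)) = 6/(-2 + 7*(-1/69)) = 6/(-2 - 7/69) = 6/(-145/69) = 6*(-69/145) = -414/145 ≈ -2.8552)
w(N, d) = 4226/145 (w(N, d) = -414/145 + 32 = 4226/145)
-45517 + w(199, -66) = -45517 + 4226/145 = -6595739/145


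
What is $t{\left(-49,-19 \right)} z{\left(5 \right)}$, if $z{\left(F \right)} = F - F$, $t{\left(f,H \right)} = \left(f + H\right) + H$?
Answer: $0$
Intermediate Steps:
$t{\left(f,H \right)} = f + 2 H$ ($t{\left(f,H \right)} = \left(H + f\right) + H = f + 2 H$)
$z{\left(F \right)} = 0$
$t{\left(-49,-19 \right)} z{\left(5 \right)} = \left(-49 + 2 \left(-19\right)\right) 0 = \left(-49 - 38\right) 0 = \left(-87\right) 0 = 0$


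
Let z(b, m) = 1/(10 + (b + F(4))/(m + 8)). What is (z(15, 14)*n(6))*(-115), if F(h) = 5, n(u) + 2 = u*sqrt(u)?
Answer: 253/12 - 253*sqrt(6)/4 ≈ -133.85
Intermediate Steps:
n(u) = -2 + u**(3/2) (n(u) = -2 + u*sqrt(u) = -2 + u**(3/2))
z(b, m) = 1/(10 + (5 + b)/(8 + m)) (z(b, m) = 1/(10 + (b + 5)/(m + 8)) = 1/(10 + (5 + b)/(8 + m)))
(z(15, 14)*n(6))*(-115) = (((8 + 14)/(85 + 15 + 10*14))*(-2 + 6**(3/2)))*(-115) = ((22/(85 + 15 + 140))*(-2 + 6*sqrt(6)))*(-115) = ((22/240)*(-2 + 6*sqrt(6)))*(-115) = (((1/240)*22)*(-2 + 6*sqrt(6)))*(-115) = (11*(-2 + 6*sqrt(6))/120)*(-115) = (-11/60 + 11*sqrt(6)/20)*(-115) = 253/12 - 253*sqrt(6)/4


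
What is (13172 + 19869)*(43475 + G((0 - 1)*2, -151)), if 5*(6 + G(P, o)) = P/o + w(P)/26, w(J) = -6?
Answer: 14096870224128/9815 ≈ 1.4363e+9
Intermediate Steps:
G(P, o) = -393/65 + P/(5*o) (G(P, o) = -6 + (P/o - 6/26)/5 = -6 + (P/o - 6*1/26)/5 = -6 + (P/o - 3/13)/5 = -6 + (-3/13 + P/o)/5 = -6 + (-3/65 + P/(5*o)) = -393/65 + P/(5*o))
(13172 + 19869)*(43475 + G((0 - 1)*2, -151)) = (13172 + 19869)*(43475 + (-393/65 + (⅕)*((0 - 1)*2)/(-151))) = 33041*(43475 + (-393/65 + (⅕)*(-1*2)*(-1/151))) = 33041*(43475 + (-393/65 + (⅕)*(-2)*(-1/151))) = 33041*(43475 + (-393/65 + 2/755)) = 33041*(43475 - 59317/9815) = 33041*(426647808/9815) = 14096870224128/9815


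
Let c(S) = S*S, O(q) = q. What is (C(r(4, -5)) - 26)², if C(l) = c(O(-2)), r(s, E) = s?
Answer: 484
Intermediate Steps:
c(S) = S²
C(l) = 4 (C(l) = (-2)² = 4)
(C(r(4, -5)) - 26)² = (4 - 26)² = (-22)² = 484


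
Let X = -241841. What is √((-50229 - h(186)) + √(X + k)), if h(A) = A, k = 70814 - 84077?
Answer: √(-50415 + 8*I*√3986) ≈ 1.125 + 224.54*I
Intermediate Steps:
k = -13263
√((-50229 - h(186)) + √(X + k)) = √((-50229 - 1*186) + √(-241841 - 13263)) = √((-50229 - 186) + √(-255104)) = √(-50415 + 8*I*√3986)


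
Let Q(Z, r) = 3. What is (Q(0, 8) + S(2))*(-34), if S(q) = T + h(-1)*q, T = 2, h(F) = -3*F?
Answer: -374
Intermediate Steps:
S(q) = 2 + 3*q (S(q) = 2 + (-3*(-1))*q = 2 + 3*q)
(Q(0, 8) + S(2))*(-34) = (3 + (2 + 3*2))*(-34) = (3 + (2 + 6))*(-34) = (3 + 8)*(-34) = 11*(-34) = -374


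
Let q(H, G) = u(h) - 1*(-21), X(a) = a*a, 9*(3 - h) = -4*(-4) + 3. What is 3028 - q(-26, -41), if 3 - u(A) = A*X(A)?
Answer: 2190428/729 ≈ 3004.7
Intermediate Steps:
h = 8/9 (h = 3 - (-4*(-4) + 3)/9 = 3 - (16 + 3)/9 = 3 - 1/9*19 = 3 - 19/9 = 8/9 ≈ 0.88889)
X(a) = a**2
u(A) = 3 - A**3 (u(A) = 3 - A*A**2 = 3 - A**3)
q(H, G) = 16984/729 (q(H, G) = (3 - (8/9)**3) - 1*(-21) = (3 - 1*512/729) + 21 = (3 - 512/729) + 21 = 1675/729 + 21 = 16984/729)
3028 - q(-26, -41) = 3028 - 1*16984/729 = 3028 - 16984/729 = 2190428/729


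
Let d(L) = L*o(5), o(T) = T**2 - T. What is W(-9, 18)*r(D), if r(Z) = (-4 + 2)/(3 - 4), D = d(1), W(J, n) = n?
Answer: 36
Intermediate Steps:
d(L) = 20*L (d(L) = L*(5*(-1 + 5)) = L*(5*4) = L*20 = 20*L)
D = 20 (D = 20*1 = 20)
r(Z) = 2 (r(Z) = -2/(-1) = -2*(-1) = 2)
W(-9, 18)*r(D) = 18*2 = 36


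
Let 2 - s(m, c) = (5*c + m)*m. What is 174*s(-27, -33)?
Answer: -901668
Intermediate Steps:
s(m, c) = 2 - m*(m + 5*c) (s(m, c) = 2 - (5*c + m)*m = 2 - (m + 5*c)*m = 2 - m*(m + 5*c))
174*s(-27, -33) = 174*(2 - 1*(-27)**2 - 5*(-33)*(-27)) = 174*(2 - 1*729 - 4455) = 174*(2 - 729 - 4455) = 174*(-5182) = -901668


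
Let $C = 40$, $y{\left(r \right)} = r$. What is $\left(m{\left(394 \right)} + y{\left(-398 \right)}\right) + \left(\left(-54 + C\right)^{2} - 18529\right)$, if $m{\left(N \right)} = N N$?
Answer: $136505$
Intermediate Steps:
$m{\left(N \right)} = N^{2}$
$\left(m{\left(394 \right)} + y{\left(-398 \right)}\right) + \left(\left(-54 + C\right)^{2} - 18529\right) = \left(394^{2} - 398\right) + \left(\left(-54 + 40\right)^{2} - 18529\right) = \left(155236 - 398\right) - \left(18529 - \left(-14\right)^{2}\right) = 154838 + \left(196 - 18529\right) = 154838 - 18333 = 136505$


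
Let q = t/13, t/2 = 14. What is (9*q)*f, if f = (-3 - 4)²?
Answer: 12348/13 ≈ 949.85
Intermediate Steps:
f = 49 (f = (-7)² = 49)
t = 28 (t = 2*14 = 28)
q = 28/13 ≈ 2.1538
(9*q)*f = (9*(28/13))*49 = (252/13)*49 = 12348/13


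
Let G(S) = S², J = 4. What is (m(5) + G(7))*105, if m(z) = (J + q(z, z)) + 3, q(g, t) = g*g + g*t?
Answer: 11130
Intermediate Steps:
q(g, t) = g² + g*t
m(z) = 7 + 2*z² (m(z) = (4 + z*(z + z)) + 3 = (4 + z*(2*z)) + 3 = (4 + 2*z²) + 3 = 7 + 2*z²)
(m(5) + G(7))*105 = ((7 + 2*5²) + 7²)*105 = ((7 + 2*25) + 49)*105 = ((7 + 50) + 49)*105 = (57 + 49)*105 = 106*105 = 11130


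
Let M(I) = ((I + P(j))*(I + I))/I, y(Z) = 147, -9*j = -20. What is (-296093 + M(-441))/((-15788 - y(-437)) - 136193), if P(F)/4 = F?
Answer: 2672615/1369152 ≈ 1.9520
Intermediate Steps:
j = 20/9 (j = -1/9*(-20) = 20/9 ≈ 2.2222)
P(F) = 4*F
M(I) = 160/9 + 2*I (M(I) = ((I + 4*(20/9))*(I + I))/I = ((I + 80/9)*(2*I))/I = ((80/9 + I)*(2*I))/I = (2*I*(80/9 + I))/I = 160/9 + 2*I)
(-296093 + M(-441))/((-15788 - y(-437)) - 136193) = (-296093 + (160/9 + 2*(-441)))/((-15788 - 1*147) - 136193) = (-296093 + (160/9 - 882))/((-15788 - 147) - 136193) = (-296093 - 7778/9)/(-15935 - 136193) = -2672615/9/(-152128) = -2672615/9*(-1/152128) = 2672615/1369152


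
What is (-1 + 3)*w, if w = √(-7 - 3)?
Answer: 2*I*√10 ≈ 6.3246*I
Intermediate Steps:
w = I*√10 (w = √(-10) = I*√10 ≈ 3.1623*I)
(-1 + 3)*w = (-1 + 3)*(I*√10) = 2*(I*√10) = 2*I*√10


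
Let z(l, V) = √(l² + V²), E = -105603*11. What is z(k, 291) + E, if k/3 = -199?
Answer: -1161633 + 39*√290 ≈ -1.1610e+6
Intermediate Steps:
k = -597 (k = 3*(-199) = -597)
E = -1161633
z(l, V) = √(V² + l²)
z(k, 291) + E = √(291² + (-597)²) - 1161633 = √(84681 + 356409) - 1161633 = √441090 - 1161633 = 39*√290 - 1161633 = -1161633 + 39*√290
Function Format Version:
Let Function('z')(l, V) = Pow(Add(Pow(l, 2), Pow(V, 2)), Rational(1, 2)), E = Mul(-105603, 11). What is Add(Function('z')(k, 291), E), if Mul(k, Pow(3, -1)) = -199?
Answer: Add(-1161633, Mul(39, Pow(290, Rational(1, 2)))) ≈ -1.1610e+6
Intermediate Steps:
k = -597 (k = Mul(3, -199) = -597)
E = -1161633
Function('z')(l, V) = Pow(Add(Pow(V, 2), Pow(l, 2)), Rational(1, 2))
Add(Function('z')(k, 291), E) = Add(Pow(Add(Pow(291, 2), Pow(-597, 2)), Rational(1, 2)), -1161633) = Add(Pow(Add(84681, 356409), Rational(1, 2)), -1161633) = Add(Pow(441090, Rational(1, 2)), -1161633) = Add(Mul(39, Pow(290, Rational(1, 2))), -1161633) = Add(-1161633, Mul(39, Pow(290, Rational(1, 2))))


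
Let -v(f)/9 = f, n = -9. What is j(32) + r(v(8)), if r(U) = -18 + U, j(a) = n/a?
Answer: -2889/32 ≈ -90.281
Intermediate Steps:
v(f) = -9*f
j(a) = -9/a
j(32) + r(v(8)) = -9/32 + (-18 - 9*8) = -9*1/32 + (-18 - 72) = -9/32 - 90 = -2889/32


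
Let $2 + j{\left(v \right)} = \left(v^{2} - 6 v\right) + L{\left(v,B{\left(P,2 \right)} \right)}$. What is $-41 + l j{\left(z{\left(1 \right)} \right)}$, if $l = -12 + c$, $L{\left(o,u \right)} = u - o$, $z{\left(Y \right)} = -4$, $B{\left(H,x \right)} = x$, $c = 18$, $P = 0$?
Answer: $223$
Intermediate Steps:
$j{\left(v \right)} = v^{2} - 7 v$ ($j{\left(v \right)} = -2 - \left(-2 - v^{2} + 7 v\right) = -2 + \left(2 + v^{2} - 7 v\right) = v^{2} - 7 v$)
$l = 6$ ($l = -12 + 18 = 6$)
$-41 + l j{\left(z{\left(1 \right)} \right)} = -41 + 6 \left(- 4 \left(-7 - 4\right)\right) = -41 + 6 \left(\left(-4\right) \left(-11\right)\right) = -41 + 6 \cdot 44 = -41 + 264 = 223$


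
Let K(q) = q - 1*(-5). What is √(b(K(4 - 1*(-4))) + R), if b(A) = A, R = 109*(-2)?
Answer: I*√205 ≈ 14.318*I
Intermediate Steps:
K(q) = 5 + q (K(q) = q + 5 = 5 + q)
R = -218
√(b(K(4 - 1*(-4))) + R) = √((5 + (4 - 1*(-4))) - 218) = √((5 + (4 + 4)) - 218) = √((5 + 8) - 218) = √(13 - 218) = √(-205) = I*√205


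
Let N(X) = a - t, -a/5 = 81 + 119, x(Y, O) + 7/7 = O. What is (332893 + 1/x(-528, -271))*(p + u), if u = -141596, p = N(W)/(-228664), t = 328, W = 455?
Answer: -183232430785586145/3887288 ≈ -4.7136e+10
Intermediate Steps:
x(Y, O) = -1 + O
a = -1000 (a = -5*(81 + 119) = -5*200 = -1000)
N(X) = -1328 (N(X) = -1000 - 1*328 = -1000 - 328 = -1328)
p = 166/28583 (p = -1328/(-228664) = -1328*(-1/228664) = 166/28583 ≈ 0.0058076)
(332893 + 1/x(-528, -271))*(p + u) = (332893 + 1/(-1 - 271))*(166/28583 - 141596) = (332893 + 1/(-272))*(-4047238302/28583) = (332893 - 1/272)*(-4047238302/28583) = (90546895/272)*(-4047238302/28583) = -183232430785586145/3887288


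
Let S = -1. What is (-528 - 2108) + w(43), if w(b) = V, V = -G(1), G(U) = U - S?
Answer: -2638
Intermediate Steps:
G(U) = 1 + U (G(U) = U - 1*(-1) = U + 1 = 1 + U)
V = -2 (V = -(1 + 1) = -1*2 = -2)
w(b) = -2
(-528 - 2108) + w(43) = (-528 - 2108) - 2 = -2636 - 2 = -2638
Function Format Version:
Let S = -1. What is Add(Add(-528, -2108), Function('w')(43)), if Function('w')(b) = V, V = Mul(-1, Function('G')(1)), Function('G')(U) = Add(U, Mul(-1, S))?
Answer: -2638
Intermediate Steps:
Function('G')(U) = Add(1, U) (Function('G')(U) = Add(U, Mul(-1, -1)) = Add(U, 1) = Add(1, U))
V = -2 (V = Mul(-1, Add(1, 1)) = Mul(-1, 2) = -2)
Function('w')(b) = -2
Add(Add(-528, -2108), Function('w')(43)) = Add(Add(-528, -2108), -2) = Add(-2636, -2) = -2638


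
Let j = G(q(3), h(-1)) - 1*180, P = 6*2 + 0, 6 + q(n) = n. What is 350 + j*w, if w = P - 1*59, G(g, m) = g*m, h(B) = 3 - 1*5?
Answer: 8528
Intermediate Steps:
h(B) = -2 (h(B) = 3 - 5 = -2)
q(n) = -6 + n
P = 12 (P = 12 + 0 = 12)
w = -47 (w = 12 - 1*59 = 12 - 59 = -47)
j = -174 (j = (-6 + 3)*(-2) - 1*180 = -3*(-2) - 180 = 6 - 180 = -174)
350 + j*w = 350 - 174*(-47) = 350 + 8178 = 8528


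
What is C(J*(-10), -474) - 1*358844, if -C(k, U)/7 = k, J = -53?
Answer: -362554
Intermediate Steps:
C(k, U) = -7*k
C(J*(-10), -474) - 1*358844 = -(-371)*(-10) - 1*358844 = -7*530 - 358844 = -3710 - 358844 = -362554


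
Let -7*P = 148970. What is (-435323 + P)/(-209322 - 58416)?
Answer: 3196231/1874166 ≈ 1.7054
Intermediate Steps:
P = -148970/7 (P = -⅐*148970 = -148970/7 ≈ -21281.)
(-435323 + P)/(-209322 - 58416) = (-435323 - 148970/7)/(-209322 - 58416) = -3196231/7/(-267738) = -3196231/7*(-1/267738) = 3196231/1874166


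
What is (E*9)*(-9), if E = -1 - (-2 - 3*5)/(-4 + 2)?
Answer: 1539/2 ≈ 769.50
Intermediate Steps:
E = -19/2 (E = -1 - (-2 - 15)/(-2) = -1 - (-17)*(-1)/2 = -1 - 1*17/2 = -1 - 17/2 = -19/2 ≈ -9.5000)
(E*9)*(-9) = -19/2*9*(-9) = -171/2*(-9) = 1539/2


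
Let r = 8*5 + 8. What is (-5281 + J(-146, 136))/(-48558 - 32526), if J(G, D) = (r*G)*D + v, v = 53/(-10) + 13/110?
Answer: 2635529/222981 ≈ 11.820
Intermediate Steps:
v = -57/11 (v = 53*(-⅒) + 13*(1/110) = -53/10 + 13/110 = -57/11 ≈ -5.1818)
r = 48 (r = 40 + 8 = 48)
J(G, D) = -57/11 + 48*D*G (J(G, D) = (48*G)*D - 57/11 = 48*D*G - 57/11 = -57/11 + 48*D*G)
(-5281 + J(-146, 136))/(-48558 - 32526) = (-5281 + (-57/11 + 48*136*(-146)))/(-48558 - 32526) = (-5281 + (-57/11 - 953088))/(-81084) = (-5281 - 10484025/11)*(-1/81084) = -10542116/11*(-1/81084) = 2635529/222981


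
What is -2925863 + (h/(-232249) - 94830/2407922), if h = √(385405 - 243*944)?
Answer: -3522624990758/1203961 - √156013/232249 ≈ -2.9259e+6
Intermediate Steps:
h = √156013 (h = √(385405 - 229392) = √156013 ≈ 394.98)
-2925863 + (h/(-232249) - 94830/2407922) = -2925863 + (√156013/(-232249) - 94830/2407922) = -2925863 + (√156013*(-1/232249) - 94830*1/2407922) = -2925863 + (-√156013/232249 - 47415/1203961) = -2925863 + (-47415/1203961 - √156013/232249) = -3522624990758/1203961 - √156013/232249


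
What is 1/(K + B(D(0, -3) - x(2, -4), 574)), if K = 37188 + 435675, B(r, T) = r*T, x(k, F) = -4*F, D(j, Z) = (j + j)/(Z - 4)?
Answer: 1/463679 ≈ 2.1567e-6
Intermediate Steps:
D(j, Z) = 2*j/(-4 + Z) (D(j, Z) = (2*j)/(-4 + Z) = 2*j/(-4 + Z))
B(r, T) = T*r
K = 472863
1/(K + B(D(0, -3) - x(2, -4), 574)) = 1/(472863 + 574*(2*0/(-4 - 3) - (-4)*(-4))) = 1/(472863 + 574*(2*0/(-7) - 1*16)) = 1/(472863 + 574*(2*0*(-⅐) - 16)) = 1/(472863 + 574*(0 - 16)) = 1/(472863 + 574*(-16)) = 1/(472863 - 9184) = 1/463679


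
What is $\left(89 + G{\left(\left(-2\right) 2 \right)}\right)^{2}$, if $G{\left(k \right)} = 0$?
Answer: $7921$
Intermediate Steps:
$\left(89 + G{\left(\left(-2\right) 2 \right)}\right)^{2} = \left(89 + 0\right)^{2} = 89^{2} = 7921$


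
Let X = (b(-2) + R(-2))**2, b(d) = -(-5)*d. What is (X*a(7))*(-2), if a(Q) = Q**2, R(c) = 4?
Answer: -3528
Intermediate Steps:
b(d) = 5*d
X = 36 (X = (5*(-2) + 4)**2 = (-10 + 4)**2 = (-6)**2 = 36)
(X*a(7))*(-2) = (36*7**2)*(-2) = (36*49)*(-2) = 1764*(-2) = -3528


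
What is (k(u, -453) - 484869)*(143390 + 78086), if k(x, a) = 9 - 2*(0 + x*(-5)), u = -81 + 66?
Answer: -107418074760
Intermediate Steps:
u = -15
k(x, a) = 9 + 10*x (k(x, a) = 9 - 2*(0 - 5*x) = 9 - (-10)*x = 9 + 10*x)
(k(u, -453) - 484869)*(143390 + 78086) = ((9 + 10*(-15)) - 484869)*(143390 + 78086) = ((9 - 150) - 484869)*221476 = (-141 - 484869)*221476 = -485010*221476 = -107418074760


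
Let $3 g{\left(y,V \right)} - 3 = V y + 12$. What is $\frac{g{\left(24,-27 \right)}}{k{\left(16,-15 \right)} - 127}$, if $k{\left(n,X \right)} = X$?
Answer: $\frac{211}{142} \approx 1.4859$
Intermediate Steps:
$g{\left(y,V \right)} = 5 + \frac{V y}{3}$ ($g{\left(y,V \right)} = 1 + \frac{V y + 12}{3} = 1 + \frac{12 + V y}{3} = 1 + \left(4 + \frac{V y}{3}\right) = 5 + \frac{V y}{3}$)
$\frac{g{\left(24,-27 \right)}}{k{\left(16,-15 \right)} - 127} = \frac{5 + \frac{1}{3} \left(-27\right) 24}{-15 - 127} = \frac{5 - 216}{-15 - 127} = - \frac{211}{-142} = \left(-211\right) \left(- \frac{1}{142}\right) = \frac{211}{142}$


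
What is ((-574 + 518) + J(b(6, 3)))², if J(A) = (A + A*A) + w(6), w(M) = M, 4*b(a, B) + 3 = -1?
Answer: 2500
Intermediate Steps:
b(a, B) = -1 (b(a, B) = -¾ + (¼)*(-1) = -¾ - ¼ = -1)
J(A) = 6 + A + A² (J(A) = (A + A*A) + 6 = (A + A²) + 6 = 6 + A + A²)
((-574 + 518) + J(b(6, 3)))² = ((-574 + 518) + (6 - 1 + (-1)²))² = (-56 + (6 - 1 + 1))² = (-56 + 6)² = (-50)² = 2500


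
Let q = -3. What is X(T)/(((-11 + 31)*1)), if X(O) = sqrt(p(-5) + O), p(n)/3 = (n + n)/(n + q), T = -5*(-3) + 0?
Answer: sqrt(3)/8 ≈ 0.21651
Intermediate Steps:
T = 15 (T = 15 + 0 = 15)
p(n) = 6*n/(-3 + n) (p(n) = 3*((n + n)/(n - 3)) = 3*((2*n)/(-3 + n)) = 3*(2*n/(-3 + n)) = 6*n/(-3 + n))
X(O) = sqrt(15/4 + O) (X(O) = sqrt(6*(-5)/(-3 - 5) + O) = sqrt(6*(-5)/(-8) + O) = sqrt(6*(-5)*(-1/8) + O) = sqrt(15/4 + O))
X(T)/(((-11 + 31)*1)) = (sqrt(15 + 4*15)/2)/(((-11 + 31)*1)) = (sqrt(15 + 60)/2)/((20*1)) = (sqrt(75)/2)/20 = ((5*sqrt(3))/2)*(1/20) = (5*sqrt(3)/2)*(1/20) = sqrt(3)/8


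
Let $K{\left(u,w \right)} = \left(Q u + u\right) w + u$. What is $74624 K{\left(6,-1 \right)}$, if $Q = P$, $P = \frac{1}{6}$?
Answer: $-74624$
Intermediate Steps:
$P = \frac{1}{6} \approx 0.16667$
$Q = \frac{1}{6} \approx 0.16667$
$K{\left(u,w \right)} = u + \frac{7 u w}{6}$ ($K{\left(u,w \right)} = \left(\frac{u}{6} + u\right) w + u = \frac{7 u}{6} w + u = \frac{7 u w}{6} + u = u + \frac{7 u w}{6}$)
$74624 K{\left(6,-1 \right)} = 74624 \cdot \frac{1}{6} \cdot 6 \left(6 + 7 \left(-1\right)\right) = 74624 \cdot \frac{1}{6} \cdot 6 \left(6 - 7\right) = 74624 \cdot \frac{1}{6} \cdot 6 \left(-1\right) = 74624 \left(-1\right) = -74624$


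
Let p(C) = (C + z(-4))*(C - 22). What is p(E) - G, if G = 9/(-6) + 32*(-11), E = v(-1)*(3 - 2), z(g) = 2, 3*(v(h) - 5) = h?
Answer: 4283/18 ≈ 237.94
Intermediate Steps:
v(h) = 5 + h/3
E = 14/3 (E = (5 + (1/3)*(-1))*(3 - 2) = (5 - 1/3)*1 = (14/3)*1 = 14/3 ≈ 4.6667)
p(C) = (-22 + C)*(2 + C) (p(C) = (C + 2)*(C - 22) = (2 + C)*(-22 + C) = (-22 + C)*(2 + C))
G = -707/2 (G = 9*(-1/6) - 352 = -3/2 - 352 = -707/2 ≈ -353.50)
p(E) - G = (-44 + (14/3)**2 - 20*14/3) - 1*(-707/2) = (-44 + 196/9 - 280/3) + 707/2 = -1040/9 + 707/2 = 4283/18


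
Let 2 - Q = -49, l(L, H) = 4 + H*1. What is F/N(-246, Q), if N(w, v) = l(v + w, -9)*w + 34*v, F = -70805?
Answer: -70805/2964 ≈ -23.888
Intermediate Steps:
l(L, H) = 4 + H
Q = 51 (Q = 2 - 1*(-49) = 2 + 49 = 51)
N(w, v) = -5*w + 34*v (N(w, v) = (4 - 9)*w + 34*v = -5*w + 34*v)
F/N(-246, Q) = -70805/(-5*(-246) + 34*51) = -70805/(1230 + 1734) = -70805/2964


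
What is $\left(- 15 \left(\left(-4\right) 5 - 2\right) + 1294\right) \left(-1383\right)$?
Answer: $-2245992$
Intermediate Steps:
$\left(- 15 \left(\left(-4\right) 5 - 2\right) + 1294\right) \left(-1383\right) = \left(- 15 \left(-20 - 2\right) + 1294\right) \left(-1383\right) = \left(\left(-15\right) \left(-22\right) + 1294\right) \left(-1383\right) = \left(330 + 1294\right) \left(-1383\right) = 1624 \left(-1383\right) = -2245992$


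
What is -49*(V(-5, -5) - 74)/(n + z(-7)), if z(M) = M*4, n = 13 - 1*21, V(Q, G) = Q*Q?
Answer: -2401/36 ≈ -66.694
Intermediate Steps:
V(Q, G) = Q²
n = -8 (n = 13 - 21 = -8)
z(M) = 4*M
-49*(V(-5, -5) - 74)/(n + z(-7)) = -49*((-5)² - 74)/(-8 + 4*(-7)) = -49*(25 - 74)/(-8 - 28) = -(-2401)/(-36) = -(-2401)*(-1)/36 = -49*49/36 = -2401/36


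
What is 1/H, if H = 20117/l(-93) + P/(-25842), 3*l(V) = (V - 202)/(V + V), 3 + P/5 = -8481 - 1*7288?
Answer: 64605/2458534784 ≈ 2.6278e-5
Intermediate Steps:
P = -78860 (P = -15 + 5*(-8481 - 1*7288) = -15 + 5*(-8481 - 7288) = -15 + 5*(-15769) = -15 - 78845 = -78860)
l(V) = (-202 + V)/(6*V) (l(V) = ((V - 202)/(V + V))/3 = ((-202 + V)/((2*V)))/3 = ((-202 + V)*(1/(2*V)))/3 = ((-202 + V)/(2*V))/3 = (-202 + V)/(6*V))
H = 2458534784/64605 (H = 20117/(((⅙)*(-202 - 93)/(-93))) - 78860/(-25842) = 20117/(((⅙)*(-1/93)*(-295))) - 78860*(-1/25842) = 20117/(295/558) + 39430/12921 = 20117*(558/295) + 39430/12921 = 11225286/295 + 39430/12921 = 2458534784/64605 ≈ 38055.)
1/H = 1/(2458534784/64605) = 64605/2458534784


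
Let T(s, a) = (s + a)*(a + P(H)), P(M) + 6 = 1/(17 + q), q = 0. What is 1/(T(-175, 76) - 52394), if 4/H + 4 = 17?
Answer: -17/1008607 ≈ -1.6855e-5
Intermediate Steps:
H = 4/13 (H = 4/(-4 + 17) = 4/13 ≈ 0.30769)
P(M) = -101/17 (P(M) = -6 + 1/(17 + 0) = -6 + 1/17 = -101/17)
T(s, a) = (-101/17 + a)*(a + s) (T(s, a) = (s + a)*(a - 101/17) = (a + s)*(-101/17 + a) = (-101/17 + a)*(a + s))
1/(T(-175, 76) - 52394) = 1/((76² - 101/17*76 - 101/17*(-175) + 76*(-175)) - 52394) = 1/((5776 - 7676/17 + 17675/17 - 13300) - 52394) = 1/(-117909/17 - 52394) = 1/(-1008607/17) = -17/1008607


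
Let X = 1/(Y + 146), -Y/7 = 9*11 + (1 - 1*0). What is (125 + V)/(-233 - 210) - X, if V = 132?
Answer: -141935/245422 ≈ -0.57833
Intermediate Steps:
Y = -700 (Y = -7*(9*11 + (1 - 1*0)) = -7*(99 + (1 + 0)) = -7*(99 + 1) = -7*100 = -700)
X = -1/554 (X = 1/(-700 + 146) = 1/(-554) = -1/554 ≈ -0.0018051)
(125 + V)/(-233 - 210) - X = (125 + 132)/(-233 - 210) - 1*(-1/554) = 257/(-443) + 1/554 = 257*(-1/443) + 1/554 = -257/443 + 1/554 = -141935/245422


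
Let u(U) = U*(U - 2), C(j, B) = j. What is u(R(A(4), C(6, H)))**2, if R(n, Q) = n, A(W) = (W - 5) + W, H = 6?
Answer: 9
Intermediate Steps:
A(W) = -5 + 2*W (A(W) = (-5 + W) + W = -5 + 2*W)
u(U) = U*(-2 + U)
u(R(A(4), C(6, H)))**2 = ((-5 + 2*4)*(-2 + (-5 + 2*4)))**2 = ((-5 + 8)*(-2 + (-5 + 8)))**2 = (3*(-2 + 3))**2 = (3*1)**2 = 3**2 = 9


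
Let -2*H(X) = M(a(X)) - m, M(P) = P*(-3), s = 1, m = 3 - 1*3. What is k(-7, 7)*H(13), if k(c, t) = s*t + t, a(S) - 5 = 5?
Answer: 210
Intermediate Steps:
a(S) = 10 (a(S) = 5 + 5 = 10)
m = 0 (m = 3 - 3 = 0)
k(c, t) = 2*t (k(c, t) = 1*t + t = t + t = 2*t)
M(P) = -3*P
H(X) = 15 (H(X) = -(-3*10 - 1*0)/2 = -(-30 + 0)/2 = -½*(-30) = 15)
k(-7, 7)*H(13) = (2*7)*15 = 14*15 = 210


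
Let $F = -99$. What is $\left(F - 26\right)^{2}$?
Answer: $15625$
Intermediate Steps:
$\left(F - 26\right)^{2} = \left(-99 - 26\right)^{2} = \left(-125\right)^{2} = 15625$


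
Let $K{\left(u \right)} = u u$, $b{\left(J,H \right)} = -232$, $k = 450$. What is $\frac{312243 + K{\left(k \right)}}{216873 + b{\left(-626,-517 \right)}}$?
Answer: $\frac{514743}{216641} \approx 2.376$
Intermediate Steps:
$K{\left(u \right)} = u^{2}$
$\frac{312243 + K{\left(k \right)}}{216873 + b{\left(-626,-517 \right)}} = \frac{312243 + 450^{2}}{216873 - 232} = \frac{312243 + 202500}{216641} = 514743 \cdot \frac{1}{216641} = \frac{514743}{216641}$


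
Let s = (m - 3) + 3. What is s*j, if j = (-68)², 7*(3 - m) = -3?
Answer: 110976/7 ≈ 15854.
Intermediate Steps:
m = 24/7 (m = 3 - ⅐*(-3) = 3 + 3/7 = 24/7 ≈ 3.4286)
s = 24/7 (s = (24/7 - 3) + 3 = 3/7 + 3 = 24/7 ≈ 3.4286)
j = 4624
s*j = (24/7)*4624 = 110976/7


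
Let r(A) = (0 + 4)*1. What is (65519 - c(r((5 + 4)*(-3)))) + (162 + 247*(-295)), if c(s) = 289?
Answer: -7473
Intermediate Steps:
r(A) = 4 (r(A) = 4*1 = 4)
(65519 - c(r((5 + 4)*(-3)))) + (162 + 247*(-295)) = (65519 - 1*289) + (162 + 247*(-295)) = (65519 - 289) + (162 - 72865) = 65230 - 72703 = -7473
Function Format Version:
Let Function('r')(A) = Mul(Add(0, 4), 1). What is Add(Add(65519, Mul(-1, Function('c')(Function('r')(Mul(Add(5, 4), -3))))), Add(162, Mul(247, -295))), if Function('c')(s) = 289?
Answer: -7473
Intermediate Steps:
Function('r')(A) = 4 (Function('r')(A) = Mul(4, 1) = 4)
Add(Add(65519, Mul(-1, Function('c')(Function('r')(Mul(Add(5, 4), -3))))), Add(162, Mul(247, -295))) = Add(Add(65519, Mul(-1, 289)), Add(162, Mul(247, -295))) = Add(Add(65519, -289), Add(162, -72865)) = Add(65230, -72703) = -7473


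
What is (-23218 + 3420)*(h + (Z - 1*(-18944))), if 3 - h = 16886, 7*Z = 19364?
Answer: -668994218/7 ≈ -9.5571e+7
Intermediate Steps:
Z = 19364/7 (Z = (⅐)*19364 = 19364/7 ≈ 2766.3)
h = -16883 (h = 3 - 1*16886 = 3 - 16886 = -16883)
(-23218 + 3420)*(h + (Z - 1*(-18944))) = (-23218 + 3420)*(-16883 + (19364/7 - 1*(-18944))) = -19798*(-16883 + (19364/7 + 18944)) = -19798*(-16883 + 151972/7) = -19798*33791/7 = -668994218/7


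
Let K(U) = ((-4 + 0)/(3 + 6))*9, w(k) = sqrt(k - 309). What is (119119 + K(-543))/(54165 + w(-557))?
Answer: 6451863975/2933848091 - 119115*I*sqrt(866)/2933848091 ≈ 2.1991 - 0.0011948*I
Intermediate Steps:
w(k) = sqrt(-309 + k)
K(U) = -4 (K(U) = -4/9*9 = -4)
(119119 + K(-543))/(54165 + w(-557)) = (119119 - 4)/(54165 + sqrt(-309 - 557)) = 119115/(54165 + sqrt(-866)) = 119115/(54165 + I*sqrt(866))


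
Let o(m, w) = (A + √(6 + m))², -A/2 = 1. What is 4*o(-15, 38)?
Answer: -20 - 48*I ≈ -20.0 - 48.0*I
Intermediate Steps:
A = -2 (A = -2*1 = -2)
o(m, w) = (-2 + √(6 + m))²
4*o(-15, 38) = 4*(-2 + √(6 - 15))² = 4*(-2 + √(-9))² = 4*(-2 + 3*I)²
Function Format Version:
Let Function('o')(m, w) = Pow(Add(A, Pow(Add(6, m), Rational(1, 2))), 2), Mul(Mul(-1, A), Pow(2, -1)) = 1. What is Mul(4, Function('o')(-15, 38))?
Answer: Add(-20, Mul(-48, I)) ≈ Add(-20.000, Mul(-48.000, I))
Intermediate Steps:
A = -2 (A = Mul(-2, 1) = -2)
Function('o')(m, w) = Pow(Add(-2, Pow(Add(6, m), Rational(1, 2))), 2)
Mul(4, Function('o')(-15, 38)) = Mul(4, Pow(Add(-2, Pow(Add(6, -15), Rational(1, 2))), 2)) = Mul(4, Pow(Add(-2, Pow(-9, Rational(1, 2))), 2)) = Mul(4, Pow(Add(-2, Mul(3, I)), 2))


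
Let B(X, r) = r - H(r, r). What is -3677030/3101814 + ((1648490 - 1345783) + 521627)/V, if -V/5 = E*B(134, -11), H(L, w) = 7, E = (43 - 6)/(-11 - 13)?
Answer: -1704960619859/286917795 ≈ -5942.3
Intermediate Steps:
E = -37/24 (E = 37/(-24) = 37*(-1/24) = -37/24 ≈ -1.5417)
B(X, r) = -7 + r (B(X, r) = r - 1*7 = r - 7 = -7 + r)
V = -555/4 (V = -(-185)*(-7 - 11)/24 = -(-185)*(-18)/24 = -5*111/4 = -555/4 ≈ -138.75)
-3677030/3101814 + ((1648490 - 1345783) + 521627)/V = -3677030/3101814 + ((1648490 - 1345783) + 521627)/(-555/4) = -3677030*1/3101814 + (302707 + 521627)*(-4/555) = -1838515/1550907 + 824334*(-4/555) = -1838515/1550907 - 1099112/185 = -1704960619859/286917795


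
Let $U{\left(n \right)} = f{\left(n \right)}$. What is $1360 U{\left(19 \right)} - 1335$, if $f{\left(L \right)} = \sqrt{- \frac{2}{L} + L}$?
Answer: $-1335 + \frac{1360 \sqrt{6821}}{19} \approx 4576.7$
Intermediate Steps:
$f{\left(L \right)} = \sqrt{L - \frac{2}{L}}$
$U{\left(n \right)} = \sqrt{n - \frac{2}{n}}$
$1360 U{\left(19 \right)} - 1335 = 1360 \sqrt{19 - \frac{2}{19}} - 1335 = 1360 \sqrt{\frac{359}{19}} - 1335 = 1360 \frac{\sqrt{6821}}{19} - 1335 = \frac{1360 \sqrt{6821}}{19} - 1335 = -1335 + \frac{1360 \sqrt{6821}}{19}$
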